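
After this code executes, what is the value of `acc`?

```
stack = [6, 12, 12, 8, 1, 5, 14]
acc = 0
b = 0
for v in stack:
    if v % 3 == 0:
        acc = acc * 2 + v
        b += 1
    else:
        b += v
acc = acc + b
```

91

v=6: %3==0, acc = 0*2+6 = 6; b=1
v=12: %3==0, acc = 6*2+12 = 24; b=2
v=12: %3==0, acc = 24*2+12 = 60; b=3
v=8: not %3==0; b=11
v=1: not %3==0; b=12
v=5: not %3==0; b=17
v=14: not %3==0; b=31
acc+b = 60+31 = 91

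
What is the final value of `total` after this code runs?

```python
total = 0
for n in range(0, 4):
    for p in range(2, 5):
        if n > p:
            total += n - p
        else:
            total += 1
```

n=0,p=2: not 0>2, total = 0+1 = 1
n=0,p=3: not 0>3, total = 1+1 = 2
n=0,p=4: not 0>4, total = 2+1 = 3
n=1,p=2: not 1>2, total = 3+1 = 4
n=1,p=3: not 1>3, total = 4+1 = 5
n=1,p=4: not 1>4, total = 5+1 = 6
n=2,p=2: not 2>2, total = 6+1 = 7
n=2,p=3: not 2>3, total = 7+1 = 8
n=2,p=4: not 2>4, total = 8+1 = 9
n=3,p=2: 3>2, total = 9+1 = 10
n=3,p=3: not 3>3, total = 10+1 = 11
n=3,p=4: not 3>4, total = 11+1 = 12

12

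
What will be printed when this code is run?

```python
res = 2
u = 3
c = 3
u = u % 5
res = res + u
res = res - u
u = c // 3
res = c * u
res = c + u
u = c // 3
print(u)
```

u = 3%5 = 3
res = 2+3 = 5
res = 5-3 = 2
u = 3//3 = 1
res = 3*1 = 3
res = 3+1 = 4
u = 3//3 = 1

1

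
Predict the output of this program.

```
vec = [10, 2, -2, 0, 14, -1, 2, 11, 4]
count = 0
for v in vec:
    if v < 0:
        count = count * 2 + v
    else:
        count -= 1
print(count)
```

v=10: not <0, count = 0-1 = -1
v=2: not <0, count = (-1)-1 = -2
v=-2: <0, count = (-2)*2+(-2) = -6
v=0: not <0, count = (-6)-1 = -7
v=14: not <0, count = (-7)-1 = -8
v=-1: <0, count = (-8)*2+(-1) = -17
v=2: not <0, count = (-17)-1 = -18
v=11: not <0, count = (-18)-1 = -19
v=4: not <0, count = (-19)-1 = -20

-20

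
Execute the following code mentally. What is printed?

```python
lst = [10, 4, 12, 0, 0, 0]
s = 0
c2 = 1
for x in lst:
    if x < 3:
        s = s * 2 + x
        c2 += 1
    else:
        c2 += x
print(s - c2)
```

x=10: not <3; c2=11
x=4: not <3; c2=15
x=12: not <3; c2=27
x=0: <3, s = 0*2+0 = 0; c2=28
x=0: <3, s = 0*2+0 = 0; c2=29
x=0: <3, s = 0*2+0 = 0; c2=30
s-c2 = 0-30 = -30

-30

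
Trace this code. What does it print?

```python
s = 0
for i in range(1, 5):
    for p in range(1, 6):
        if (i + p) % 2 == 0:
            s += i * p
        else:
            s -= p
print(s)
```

42

i=1,p=1: even sum, s = 0+1 = 1
i=1,p=2: odd sum, s = 1-2 = -1
i=1,p=3: even sum, s = (-1)+3 = 2
i=1,p=4: odd sum, s = 2-4 = -2
i=1,p=5: even sum, s = (-2)+5 = 3
i=2,p=1: odd sum, s = 3-1 = 2
i=2,p=2: even sum, s = 2+4 = 6
i=2,p=3: odd sum, s = 6-3 = 3
i=2,p=4: even sum, s = 3+8 = 11
i=2,p=5: odd sum, s = 11-5 = 6
i=3,p=1: even sum, s = 6+3 = 9
i=3,p=2: odd sum, s = 9-2 = 7
i=3,p=3: even sum, s = 7+9 = 16
i=3,p=4: odd sum, s = 16-4 = 12
i=3,p=5: even sum, s = 12+15 = 27
i=4,p=1: odd sum, s = 27-1 = 26
i=4,p=2: even sum, s = 26+8 = 34
i=4,p=3: odd sum, s = 34-3 = 31
i=4,p=4: even sum, s = 31+16 = 47
i=4,p=5: odd sum, s = 47-5 = 42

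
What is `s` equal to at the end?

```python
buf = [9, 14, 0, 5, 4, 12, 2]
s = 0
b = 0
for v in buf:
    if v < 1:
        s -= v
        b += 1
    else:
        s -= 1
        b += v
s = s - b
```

-53

v=9: not <1, s = 0-1 = -1; b=9
v=14: not <1, s = (-1)-1 = -2; b=23
v=0: <1, s = (-2)-0 = -2; b=24
v=5: not <1, s = (-2)-1 = -3; b=29
v=4: not <1, s = (-3)-1 = -4; b=33
v=12: not <1, s = (-4)-1 = -5; b=45
v=2: not <1, s = (-5)-1 = -6; b=47
s-b = (-6)-47 = -53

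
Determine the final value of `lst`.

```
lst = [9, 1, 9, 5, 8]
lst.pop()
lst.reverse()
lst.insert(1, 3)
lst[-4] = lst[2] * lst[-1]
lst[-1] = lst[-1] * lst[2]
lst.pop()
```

pop() removes 8 → [9, 1, 9, 5]
reverse → [5, 9, 1, 9]
insert 3 at 1 → [5, 3, 9, 1, 9]
lst[-4] = lst[2]*lst[-1] = 9*9 = 81 → [5, 81, 9, 1, 9]
lst[-1] = lst[-1]*lst[2] = 9*9 = 81 → [5, 81, 9, 1, 81]
pop() removes 81 → [5, 81, 9, 1]

[5, 81, 9, 1]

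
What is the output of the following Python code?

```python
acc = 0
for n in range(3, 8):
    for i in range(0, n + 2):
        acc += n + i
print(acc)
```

295

n=3,i=0: acc = 0+3 = 3
n=3,i=1: acc = 3+4 = 7
n=3,i=2: acc = 7+5 = 12
n=3,i=3: acc = 12+6 = 18
n=3,i=4: acc = 18+7 = 25
n=4,i=0: acc = 25+4 = 29
n=4,i=1: acc = 29+5 = 34
n=4,i=2: acc = 34+6 = 40
n=4,i=3: acc = 40+7 = 47
n=4,i=4: acc = 47+8 = 55
n=4,i=5: acc = 55+9 = 64
n=5,i=0: acc = 64+5 = 69
n=5,i=1: acc = 69+6 = 75
n=5,i=2: acc = 75+7 = 82
n=5,i=3: acc = 82+8 = 90
n=5,i=4: acc = 90+9 = 99
n=5,i=5: acc = 99+10 = 109
n=5,i=6: acc = 109+11 = 120
n=6,i=0: acc = 120+6 = 126
n=6,i=1: acc = 126+7 = 133
n=6,i=2: acc = 133+8 = 141
n=6,i=3: acc = 141+9 = 150
n=6,i=4: acc = 150+10 = 160
n=6,i=5: acc = 160+11 = 171
n=6,i=6: acc = 171+12 = 183
n=6,i=7: acc = 183+13 = 196
n=7,i=0: acc = 196+7 = 203
n=7,i=1: acc = 203+8 = 211
n=7,i=2: acc = 211+9 = 220
n=7,i=3: acc = 220+10 = 230
n=7,i=4: acc = 230+11 = 241
n=7,i=5: acc = 241+12 = 253
n=7,i=6: acc = 253+13 = 266
n=7,i=7: acc = 266+14 = 280
n=7,i=8: acc = 280+15 = 295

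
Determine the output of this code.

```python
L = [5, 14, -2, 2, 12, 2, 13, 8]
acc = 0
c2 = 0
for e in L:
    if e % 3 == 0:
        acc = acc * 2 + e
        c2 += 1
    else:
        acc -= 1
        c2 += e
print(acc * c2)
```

43

e=5: not %3==0, acc = 0-1 = -1; c2=5
e=14: not %3==0, acc = (-1)-1 = -2; c2=19
e=-2: not %3==0, acc = (-2)-1 = -3; c2=17
e=2: not %3==0, acc = (-3)-1 = -4; c2=19
e=12: %3==0, acc = (-4)*2+12 = 4; c2=20
e=2: not %3==0, acc = 4-1 = 3; c2=22
e=13: not %3==0, acc = 3-1 = 2; c2=35
e=8: not %3==0, acc = 2-1 = 1; c2=43
acc*c2 = 1*43 = 43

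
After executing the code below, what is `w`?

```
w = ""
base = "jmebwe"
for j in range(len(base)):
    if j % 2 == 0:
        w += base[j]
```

'jew'

j=0: add 'j' → 'j'
j=1: skip
j=2: add 'e' → 'je'
j=3: skip
j=4: add 'w' → 'jew'
j=5: skip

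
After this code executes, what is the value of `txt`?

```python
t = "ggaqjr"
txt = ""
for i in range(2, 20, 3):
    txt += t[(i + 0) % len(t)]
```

'ararar'

i=2: add t[2]='a' → 'a'
i=5: add t[5]='r' → 'ar'
i=8: add t[2]='a' → 'ara'
i=11: add t[5]='r' → 'arar'
i=14: add t[2]='a' → 'arara'
i=17: add t[5]='r' → 'ararar'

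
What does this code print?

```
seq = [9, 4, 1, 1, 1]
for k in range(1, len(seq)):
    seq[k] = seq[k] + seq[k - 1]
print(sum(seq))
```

k=1: seq[1] = 4+9 = 13 → [9, 13, 1, 1, 1]
k=2: seq[2] = 1+13 = 14 → [9, 13, 14, 1, 1]
k=3: seq[3] = 1+14 = 15 → [9, 13, 14, 15, 1]
k=4: seq[4] = 1+15 = 16 → [9, 13, 14, 15, 16]
sum = 67

67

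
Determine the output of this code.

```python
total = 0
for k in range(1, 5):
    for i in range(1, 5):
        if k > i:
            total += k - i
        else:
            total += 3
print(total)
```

40

k=1,i=1: not 1>1, total = 0+3 = 3
k=1,i=2: not 1>2, total = 3+3 = 6
k=1,i=3: not 1>3, total = 6+3 = 9
k=1,i=4: not 1>4, total = 9+3 = 12
k=2,i=1: 2>1, total = 12+1 = 13
k=2,i=2: not 2>2, total = 13+3 = 16
k=2,i=3: not 2>3, total = 16+3 = 19
k=2,i=4: not 2>4, total = 19+3 = 22
k=3,i=1: 3>1, total = 22+2 = 24
k=3,i=2: 3>2, total = 24+1 = 25
k=3,i=3: not 3>3, total = 25+3 = 28
k=3,i=4: not 3>4, total = 28+3 = 31
k=4,i=1: 4>1, total = 31+3 = 34
k=4,i=2: 4>2, total = 34+2 = 36
k=4,i=3: 4>3, total = 36+1 = 37
k=4,i=4: not 4>4, total = 37+3 = 40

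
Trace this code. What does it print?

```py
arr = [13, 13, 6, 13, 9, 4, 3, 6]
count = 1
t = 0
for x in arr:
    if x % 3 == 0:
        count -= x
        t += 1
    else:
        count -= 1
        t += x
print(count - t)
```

x=13: not %3==0, count = 1-1 = 0; t=13
x=13: not %3==0, count = 0-1 = -1; t=26
x=6: %3==0, count = (-1)-6 = -7; t=27
x=13: not %3==0, count = (-7)-1 = -8; t=40
x=9: %3==0, count = (-8)-9 = -17; t=41
x=4: not %3==0, count = (-17)-1 = -18; t=45
x=3: %3==0, count = (-18)-3 = -21; t=46
x=6: %3==0, count = (-21)-6 = -27; t=47
count-t = (-27)-47 = -74

-74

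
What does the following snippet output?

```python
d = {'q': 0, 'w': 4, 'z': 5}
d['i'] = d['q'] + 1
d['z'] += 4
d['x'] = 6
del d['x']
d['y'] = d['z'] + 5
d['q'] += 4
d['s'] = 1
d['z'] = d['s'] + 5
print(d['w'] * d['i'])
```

4

d['i'] = d['q']+1 = 1 → {'q': 0, 'w': 4, 'z': 5, 'i': 1}
d['z'] = 5+4 = 9 → {'q': 0, 'w': 4, 'z': 9, 'i': 1}
d['x'] = 6 → {'q': 0, 'w': 4, 'z': 9, 'i': 1, 'x': 6}
del 'x' → {'q': 0, 'w': 4, 'z': 9, 'i': 1}
d['y'] = d['z']+5 = 14 → {'q': 0, 'w': 4, 'z': 9, 'i': 1, 'y': 14}
d['q'] = 0+4 = 4 → {'q': 4, 'w': 4, 'z': 9, 'i': 1, 'y': 14}
d['s'] = 1 → {'q': 4, 'w': 4, 'z': 9, 'i': 1, 'y': 14, 's': 1}
d['z'] = d['s']+5 = 6 → {'q': 4, 'w': 4, 'z': 6, 'i': 1, 'y': 14, 's': 1}
d['w']*d['i'] = 4*1 = 4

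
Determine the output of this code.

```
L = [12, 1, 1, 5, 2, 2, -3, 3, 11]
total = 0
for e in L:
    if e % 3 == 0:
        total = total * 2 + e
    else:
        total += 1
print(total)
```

e=12: %3==0, total = 0*2+12 = 12
e=1: not %3==0, total = 12+1 = 13
e=1: not %3==0, total = 13+1 = 14
e=5: not %3==0, total = 14+1 = 15
e=2: not %3==0, total = 15+1 = 16
e=2: not %3==0, total = 16+1 = 17
e=-3: %3==0, total = 17*2+(-3) = 31
e=3: %3==0, total = 31*2+3 = 65
e=11: not %3==0, total = 65+1 = 66

66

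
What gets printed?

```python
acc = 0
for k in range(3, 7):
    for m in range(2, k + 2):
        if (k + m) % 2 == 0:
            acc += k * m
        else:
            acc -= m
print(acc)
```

104

k=3,m=2: odd sum, acc = 0-2 = -2
k=3,m=3: even sum, acc = (-2)+9 = 7
k=3,m=4: odd sum, acc = 7-4 = 3
k=4,m=2: even sum, acc = 3+8 = 11
k=4,m=3: odd sum, acc = 11-3 = 8
k=4,m=4: even sum, acc = 8+16 = 24
k=4,m=5: odd sum, acc = 24-5 = 19
k=5,m=2: odd sum, acc = 19-2 = 17
k=5,m=3: even sum, acc = 17+15 = 32
k=5,m=4: odd sum, acc = 32-4 = 28
k=5,m=5: even sum, acc = 28+25 = 53
k=5,m=6: odd sum, acc = 53-6 = 47
k=6,m=2: even sum, acc = 47+12 = 59
k=6,m=3: odd sum, acc = 59-3 = 56
k=6,m=4: even sum, acc = 56+24 = 80
k=6,m=5: odd sum, acc = 80-5 = 75
k=6,m=6: even sum, acc = 75+36 = 111
k=6,m=7: odd sum, acc = 111-7 = 104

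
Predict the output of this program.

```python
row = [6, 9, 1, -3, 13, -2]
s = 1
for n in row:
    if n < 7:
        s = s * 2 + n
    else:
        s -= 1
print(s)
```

50

n=6: <7, s = 1*2+6 = 8
n=9: not <7, s = 8-1 = 7
n=1: <7, s = 7*2+1 = 15
n=-3: <7, s = 15*2+(-3) = 27
n=13: not <7, s = 27-1 = 26
n=-2: <7, s = 26*2+(-2) = 50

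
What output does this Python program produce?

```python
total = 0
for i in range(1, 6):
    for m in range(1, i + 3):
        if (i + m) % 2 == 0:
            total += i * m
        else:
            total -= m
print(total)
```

138

i=1,m=1: even sum, total = 0+1 = 1
i=1,m=2: odd sum, total = 1-2 = -1
i=1,m=3: even sum, total = (-1)+3 = 2
i=2,m=1: odd sum, total = 2-1 = 1
i=2,m=2: even sum, total = 1+4 = 5
i=2,m=3: odd sum, total = 5-3 = 2
i=2,m=4: even sum, total = 2+8 = 10
i=3,m=1: even sum, total = 10+3 = 13
i=3,m=2: odd sum, total = 13-2 = 11
i=3,m=3: even sum, total = 11+9 = 20
i=3,m=4: odd sum, total = 20-4 = 16
i=3,m=5: even sum, total = 16+15 = 31
i=4,m=1: odd sum, total = 31-1 = 30
i=4,m=2: even sum, total = 30+8 = 38
i=4,m=3: odd sum, total = 38-3 = 35
i=4,m=4: even sum, total = 35+16 = 51
i=4,m=5: odd sum, total = 51-5 = 46
i=4,m=6: even sum, total = 46+24 = 70
i=5,m=1: even sum, total = 70+5 = 75
i=5,m=2: odd sum, total = 75-2 = 73
i=5,m=3: even sum, total = 73+15 = 88
i=5,m=4: odd sum, total = 88-4 = 84
i=5,m=5: even sum, total = 84+25 = 109
i=5,m=6: odd sum, total = 109-6 = 103
i=5,m=7: even sum, total = 103+35 = 138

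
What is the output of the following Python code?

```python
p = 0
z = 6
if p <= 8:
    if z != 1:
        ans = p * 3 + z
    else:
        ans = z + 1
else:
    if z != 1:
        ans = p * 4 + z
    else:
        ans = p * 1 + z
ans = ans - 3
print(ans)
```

3

p=0, z=6
p <= 8 is True; z != 1 is True
→ ans = p * 3 + z = 6
ans = 6-3 = 3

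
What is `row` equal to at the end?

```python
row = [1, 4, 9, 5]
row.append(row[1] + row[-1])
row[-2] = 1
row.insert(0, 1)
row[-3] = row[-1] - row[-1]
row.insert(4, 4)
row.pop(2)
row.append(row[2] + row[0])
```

[1, 1, 0, 4, 1, 9, 1]

append row[1]+row[-1] = 4+5 = 9 → [1, 4, 9, 5, 9]
row[-2] = 1 → [1, 4, 9, 1, 9]
insert 1 at 0 → [1, 1, 4, 9, 1, 9]
row[-3] = row[-1]-row[-1] = 9-9 = 0 → [1, 1, 4, 0, 1, 9]
insert 4 at 4 → [1, 1, 4, 0, 4, 1, 9]
pop(2) removes 4 → [1, 1, 0, 4, 1, 9]
append row[2]+row[0] = 0+1 = 1 → [1, 1, 0, 4, 1, 9, 1]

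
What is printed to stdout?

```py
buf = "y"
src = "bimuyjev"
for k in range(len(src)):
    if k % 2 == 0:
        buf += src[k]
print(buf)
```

k=0: add 'b' → 'yb'
k=1: skip
k=2: add 'm' → 'ybm'
k=3: skip
k=4: add 'y' → 'ybmy'
k=5: skip
k=6: add 'e' → 'ybmye'
k=7: skip

ybmye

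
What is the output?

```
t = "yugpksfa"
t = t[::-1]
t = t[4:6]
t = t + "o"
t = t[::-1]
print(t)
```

ogp

reverse → 'afskpguy'
slice [4:6] → 'pg'
+ 'o' → 'pgo'
reverse → 'ogp'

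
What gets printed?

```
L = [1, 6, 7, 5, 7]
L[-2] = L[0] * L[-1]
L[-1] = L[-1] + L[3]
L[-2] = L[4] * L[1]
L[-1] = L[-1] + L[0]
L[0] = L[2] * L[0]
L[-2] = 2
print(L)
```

[7, 6, 7, 2, 15]

L[-2] = L[0]*L[-1] = 1*7 = 7 → [1, 6, 7, 7, 7]
L[-1] = L[-1]+L[3] = 7+7 = 14 → [1, 6, 7, 7, 14]
L[-2] = L[4]*L[1] = 14*6 = 84 → [1, 6, 7, 84, 14]
L[-1] = L[-1]+L[0] = 14+1 = 15 → [1, 6, 7, 84, 15]
L[0] = L[2]*L[0] = 7*1 = 7 → [7, 6, 7, 84, 15]
L[-2] = 2 → [7, 6, 7, 2, 15]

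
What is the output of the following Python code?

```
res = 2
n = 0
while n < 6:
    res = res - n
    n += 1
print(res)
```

-13

n=0: res = 2-0 = 2
n=1: res = 2-1 = 1
n=2: res = 1-2 = -1
n=3: res = (-1)-3 = -4
n=4: res = (-4)-4 = -8
n=5: res = (-8)-5 = -13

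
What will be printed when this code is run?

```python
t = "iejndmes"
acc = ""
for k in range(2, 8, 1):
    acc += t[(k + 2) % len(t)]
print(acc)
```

dmesie

k=2: add t[4]='d' → 'd'
k=3: add t[5]='m' → 'dm'
k=4: add t[6]='e' → 'dme'
k=5: add t[7]='s' → 'dmes'
k=6: add t[0]='i' → 'dmesi'
k=7: add t[1]='e' → 'dmesie'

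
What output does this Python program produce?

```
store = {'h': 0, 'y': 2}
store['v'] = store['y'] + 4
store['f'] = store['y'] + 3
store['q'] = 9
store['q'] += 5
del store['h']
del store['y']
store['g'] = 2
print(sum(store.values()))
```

store['v'] = store['y']+4 = 6 → {'h': 0, 'y': 2, 'v': 6}
store['f'] = store['y']+3 = 5 → {'h': 0, 'y': 2, 'v': 6, 'f': 5}
store['q'] = 9 → {'h': 0, 'y': 2, 'v': 6, 'f': 5, 'q': 9}
store['q'] = 9+5 = 14 → {'h': 0, 'y': 2, 'v': 6, 'f': 5, 'q': 14}
del 'h' → {'y': 2, 'v': 6, 'f': 5, 'q': 14}
del 'y' → {'v': 6, 'f': 5, 'q': 14}
store['g'] = 2 → {'v': 6, 'f': 5, 'q': 14, 'g': 2}
sum of values = 27

27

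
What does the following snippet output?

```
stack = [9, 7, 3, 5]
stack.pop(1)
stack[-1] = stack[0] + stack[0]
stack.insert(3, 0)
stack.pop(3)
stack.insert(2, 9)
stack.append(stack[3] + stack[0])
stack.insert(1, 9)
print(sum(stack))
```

pop(1) removes 7 → [9, 3, 5]
stack[-1] = stack[0]+stack[0] = 9+9 = 18 → [9, 3, 18]
insert 0 at 3 → [9, 3, 18, 0]
pop(3) removes 0 → [9, 3, 18]
insert 9 at 2 → [9, 3, 9, 18]
append stack[3]+stack[0] = 18+9 = 27 → [9, 3, 9, 18, 27]
insert 9 at 1 → [9, 9, 3, 9, 18, 27]
sum = 75

75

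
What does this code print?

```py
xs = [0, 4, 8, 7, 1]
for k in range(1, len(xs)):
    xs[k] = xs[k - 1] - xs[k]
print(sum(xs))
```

-55

k=1: xs[1] = 0-4 = -4 → [0, -4, 8, 7, 1]
k=2: xs[2] = (-4)-8 = -12 → [0, -4, -12, 7, 1]
k=3: xs[3] = (-12)-7 = -19 → [0, -4, -12, -19, 1]
k=4: xs[4] = (-19)-1 = -20 → [0, -4, -12, -19, -20]
sum = -55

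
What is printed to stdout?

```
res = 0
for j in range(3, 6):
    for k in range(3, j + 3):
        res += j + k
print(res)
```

105

j=3,k=3: res = 0+6 = 6
j=3,k=4: res = 6+7 = 13
j=3,k=5: res = 13+8 = 21
j=4,k=3: res = 21+7 = 28
j=4,k=4: res = 28+8 = 36
j=4,k=5: res = 36+9 = 45
j=4,k=6: res = 45+10 = 55
j=5,k=3: res = 55+8 = 63
j=5,k=4: res = 63+9 = 72
j=5,k=5: res = 72+10 = 82
j=5,k=6: res = 82+11 = 93
j=5,k=7: res = 93+12 = 105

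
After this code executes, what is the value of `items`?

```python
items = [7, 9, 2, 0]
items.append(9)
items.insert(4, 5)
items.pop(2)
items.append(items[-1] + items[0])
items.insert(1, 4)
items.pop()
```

[7, 4, 9, 0, 5, 9]

append 9 → [7, 9, 2, 0, 9]
insert 5 at 4 → [7, 9, 2, 0, 5, 9]
pop(2) removes 2 → [7, 9, 0, 5, 9]
append items[-1]+items[0] = 9+7 = 16 → [7, 9, 0, 5, 9, 16]
insert 4 at 1 → [7, 4, 9, 0, 5, 9, 16]
pop() removes 16 → [7, 4, 9, 0, 5, 9]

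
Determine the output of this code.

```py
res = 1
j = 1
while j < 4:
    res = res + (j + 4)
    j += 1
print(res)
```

j=1: res = 1+5 = 6
j=2: res = 6+6 = 12
j=3: res = 12+7 = 19

19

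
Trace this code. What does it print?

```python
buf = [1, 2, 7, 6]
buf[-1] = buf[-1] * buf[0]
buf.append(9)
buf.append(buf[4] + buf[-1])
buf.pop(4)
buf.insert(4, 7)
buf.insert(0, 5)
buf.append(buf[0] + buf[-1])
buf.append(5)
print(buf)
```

buf[-1] = buf[-1]*buf[0] = 6*1 = 6 → [1, 2, 7, 6]
append 9 → [1, 2, 7, 6, 9]
append buf[4]+buf[-1] = 9+9 = 18 → [1, 2, 7, 6, 9, 18]
pop(4) removes 9 → [1, 2, 7, 6, 18]
insert 7 at 4 → [1, 2, 7, 6, 7, 18]
insert 5 at 0 → [5, 1, 2, 7, 6, 7, 18]
append buf[0]+buf[-1] = 5+18 = 23 → [5, 1, 2, 7, 6, 7, 18, 23]
append 5 → [5, 1, 2, 7, 6, 7, 18, 23, 5]

[5, 1, 2, 7, 6, 7, 18, 23, 5]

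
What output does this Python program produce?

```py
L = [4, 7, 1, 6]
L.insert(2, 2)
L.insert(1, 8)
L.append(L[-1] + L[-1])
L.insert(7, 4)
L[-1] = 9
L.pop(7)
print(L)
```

[4, 8, 7, 2, 1, 6, 12]

insert 2 at 2 → [4, 7, 2, 1, 6]
insert 8 at 1 → [4, 8, 7, 2, 1, 6]
append L[-1]+L[-1] = 6+6 = 12 → [4, 8, 7, 2, 1, 6, 12]
insert 4 at 7 → [4, 8, 7, 2, 1, 6, 12, 4]
L[-1] = 9 → [4, 8, 7, 2, 1, 6, 12, 9]
pop(7) removes 9 → [4, 8, 7, 2, 1, 6, 12]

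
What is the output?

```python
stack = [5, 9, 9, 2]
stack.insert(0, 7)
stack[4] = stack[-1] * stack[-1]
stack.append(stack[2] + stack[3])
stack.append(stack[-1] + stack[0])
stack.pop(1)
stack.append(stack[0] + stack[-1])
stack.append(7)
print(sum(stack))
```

111

insert 7 at 0 → [7, 5, 9, 9, 2]
stack[4] = stack[-1]*stack[-1] = 2*2 = 4 → [7, 5, 9, 9, 4]
append stack[2]+stack[3] = 9+9 = 18 → [7, 5, 9, 9, 4, 18]
append stack[-1]+stack[0] = 18+7 = 25 → [7, 5, 9, 9, 4, 18, 25]
pop(1) removes 5 → [7, 9, 9, 4, 18, 25]
append stack[0]+stack[-1] = 7+25 = 32 → [7, 9, 9, 4, 18, 25, 32]
append 7 → [7, 9, 9, 4, 18, 25, 32, 7]
sum = 111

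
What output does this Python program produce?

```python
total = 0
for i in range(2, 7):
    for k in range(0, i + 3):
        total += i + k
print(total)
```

i=2,k=0: total = 0+2 = 2
i=2,k=1: total = 2+3 = 5
i=2,k=2: total = 5+4 = 9
i=2,k=3: total = 9+5 = 14
i=2,k=4: total = 14+6 = 20
i=3,k=0: total = 20+3 = 23
i=3,k=1: total = 23+4 = 27
i=3,k=2: total = 27+5 = 32
i=3,k=3: total = 32+6 = 38
i=3,k=4: total = 38+7 = 45
i=3,k=5: total = 45+8 = 53
i=4,k=0: total = 53+4 = 57
i=4,k=1: total = 57+5 = 62
i=4,k=2: total = 62+6 = 68
i=4,k=3: total = 68+7 = 75
i=4,k=4: total = 75+8 = 83
i=4,k=5: total = 83+9 = 92
i=4,k=6: total = 92+10 = 102
i=5,k=0: total = 102+5 = 107
i=5,k=1: total = 107+6 = 113
i=5,k=2: total = 113+7 = 120
i=5,k=3: total = 120+8 = 128
i=5,k=4: total = 128+9 = 137
i=5,k=5: total = 137+10 = 147
i=5,k=6: total = 147+11 = 158
i=5,k=7: total = 158+12 = 170
i=6,k=0: total = 170+6 = 176
i=6,k=1: total = 176+7 = 183
i=6,k=2: total = 183+8 = 191
i=6,k=3: total = 191+9 = 200
i=6,k=4: total = 200+10 = 210
i=6,k=5: total = 210+11 = 221
i=6,k=6: total = 221+12 = 233
i=6,k=7: total = 233+13 = 246
i=6,k=8: total = 246+14 = 260

260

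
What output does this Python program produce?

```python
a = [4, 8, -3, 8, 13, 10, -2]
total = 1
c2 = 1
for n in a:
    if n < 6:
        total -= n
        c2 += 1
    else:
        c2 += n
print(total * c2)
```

n=4: <6, total = 1-4 = -3; c2=2
n=8: not <6; c2=10
n=-3: <6, total = (-3)-(-3) = 0; c2=11
n=8: not <6; c2=19
n=13: not <6; c2=32
n=10: not <6; c2=42
n=-2: <6, total = 0-(-2) = 2; c2=43
total*c2 = 2*43 = 86

86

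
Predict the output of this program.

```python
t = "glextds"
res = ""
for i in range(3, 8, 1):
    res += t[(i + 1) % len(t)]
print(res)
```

i=3: add t[4]='t' → 't'
i=4: add t[5]='d' → 'td'
i=5: add t[6]='s' → 'tds'
i=6: add t[0]='g' → 'tdsg'
i=7: add t[1]='l' → 'tdsgl'

tdsgl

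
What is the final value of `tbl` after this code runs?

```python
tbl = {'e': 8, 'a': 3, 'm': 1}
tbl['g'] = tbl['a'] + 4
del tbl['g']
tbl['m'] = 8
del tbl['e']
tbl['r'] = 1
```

{'a': 3, 'm': 8, 'r': 1}

tbl['g'] = tbl['a']+4 = 7 → {'e': 8, 'a': 3, 'm': 1, 'g': 7}
del 'g' → {'e': 8, 'a': 3, 'm': 1}
tbl['m'] = 8 → {'e': 8, 'a': 3, 'm': 8}
del 'e' → {'a': 3, 'm': 8}
tbl['r'] = 1 → {'a': 3, 'm': 8, 'r': 1}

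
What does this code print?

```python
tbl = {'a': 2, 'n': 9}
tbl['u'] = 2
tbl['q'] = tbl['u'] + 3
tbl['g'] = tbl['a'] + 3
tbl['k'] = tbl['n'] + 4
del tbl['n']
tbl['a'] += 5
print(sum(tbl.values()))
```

32

tbl['u'] = 2 → {'a': 2, 'n': 9, 'u': 2}
tbl['q'] = tbl['u']+3 = 5 → {'a': 2, 'n': 9, 'u': 2, 'q': 5}
tbl['g'] = tbl['a']+3 = 5 → {'a': 2, 'n': 9, 'u': 2, 'q': 5, 'g': 5}
tbl['k'] = tbl['n']+4 = 13 → {'a': 2, 'n': 9, 'u': 2, 'q': 5, 'g': 5, 'k': 13}
del 'n' → {'a': 2, 'u': 2, 'q': 5, 'g': 5, 'k': 13}
tbl['a'] = 2+5 = 7 → {'a': 7, 'u': 2, 'q': 5, 'g': 5, 'k': 13}
sum of values = 32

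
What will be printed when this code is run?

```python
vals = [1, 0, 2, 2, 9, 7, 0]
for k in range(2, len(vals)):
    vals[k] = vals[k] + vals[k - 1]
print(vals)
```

k=2: vals[2] = 2+0 = 2 → [1, 0, 2, 2, 9, 7, 0]
k=3: vals[3] = 2+2 = 4 → [1, 0, 2, 4, 9, 7, 0]
k=4: vals[4] = 9+4 = 13 → [1, 0, 2, 4, 13, 7, 0]
k=5: vals[5] = 7+13 = 20 → [1, 0, 2, 4, 13, 20, 0]
k=6: vals[6] = 0+20 = 20 → [1, 0, 2, 4, 13, 20, 20]

[1, 0, 2, 4, 13, 20, 20]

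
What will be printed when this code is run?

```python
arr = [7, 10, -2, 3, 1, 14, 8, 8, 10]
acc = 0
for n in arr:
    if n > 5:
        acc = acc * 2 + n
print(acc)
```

554

n=7: >5, acc = 0*2+7 = 7
n=10: >5, acc = 7*2+10 = 24
n=-2: not >5
n=3: not >5
n=1: not >5
n=14: >5, acc = 24*2+14 = 62
n=8: >5, acc = 62*2+8 = 132
n=8: >5, acc = 132*2+8 = 272
n=10: >5, acc = 272*2+10 = 554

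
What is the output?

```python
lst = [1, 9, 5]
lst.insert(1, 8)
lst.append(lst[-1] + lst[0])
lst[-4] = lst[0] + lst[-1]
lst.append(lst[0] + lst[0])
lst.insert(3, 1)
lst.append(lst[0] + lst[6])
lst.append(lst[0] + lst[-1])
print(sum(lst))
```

insert 8 at 1 → [1, 8, 9, 5]
append lst[-1]+lst[0] = 5+1 = 6 → [1, 8, 9, 5, 6]
lst[-4] = lst[0]+lst[-1] = 1+6 = 7 → [1, 7, 9, 5, 6]
append lst[0]+lst[0] = 1+1 = 2 → [1, 7, 9, 5, 6, 2]
insert 1 at 3 → [1, 7, 9, 1, 5, 6, 2]
append lst[0]+lst[6] = 1+2 = 3 → [1, 7, 9, 1, 5, 6, 2, 3]
append lst[0]+lst[-1] = 1+3 = 4 → [1, 7, 9, 1, 5, 6, 2, 3, 4]
sum = 38

38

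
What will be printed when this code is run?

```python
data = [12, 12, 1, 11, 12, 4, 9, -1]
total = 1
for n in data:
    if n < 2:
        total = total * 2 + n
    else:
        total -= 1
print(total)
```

n=12: not <2, total = 1-1 = 0
n=12: not <2, total = 0-1 = -1
n=1: <2, total = (-1)*2+1 = -1
n=11: not <2, total = (-1)-1 = -2
n=12: not <2, total = (-2)-1 = -3
n=4: not <2, total = (-3)-1 = -4
n=9: not <2, total = (-4)-1 = -5
n=-1: <2, total = (-5)*2+(-1) = -11

-11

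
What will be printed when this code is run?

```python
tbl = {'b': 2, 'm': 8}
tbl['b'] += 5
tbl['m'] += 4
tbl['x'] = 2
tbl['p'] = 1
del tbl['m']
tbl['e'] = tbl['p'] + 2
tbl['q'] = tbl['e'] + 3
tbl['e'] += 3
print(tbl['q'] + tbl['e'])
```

tbl['b'] = 2+5 = 7 → {'b': 7, 'm': 8}
tbl['m'] = 8+4 = 12 → {'b': 7, 'm': 12}
tbl['x'] = 2 → {'b': 7, 'm': 12, 'x': 2}
tbl['p'] = 1 → {'b': 7, 'm': 12, 'x': 2, 'p': 1}
del 'm' → {'b': 7, 'x': 2, 'p': 1}
tbl['e'] = tbl['p']+2 = 3 → {'b': 7, 'x': 2, 'p': 1, 'e': 3}
tbl['q'] = tbl['e']+3 = 6 → {'b': 7, 'x': 2, 'p': 1, 'e': 3, 'q': 6}
tbl['e'] = 3+3 = 6 → {'b': 7, 'x': 2, 'p': 1, 'e': 6, 'q': 6}
tbl['q']+tbl['e'] = 6+6 = 12

12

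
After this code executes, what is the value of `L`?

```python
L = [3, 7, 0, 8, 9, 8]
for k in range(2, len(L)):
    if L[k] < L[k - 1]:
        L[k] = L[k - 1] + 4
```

k=2: 0<7, L[2] = 7+4 = 11 → [3, 7, 11, 8, 9, 8]
k=3: 8<11, L[3] = 11+4 = 15 → [3, 7, 11, 15, 9, 8]
k=4: 9<15, L[4] = 15+4 = 19 → [3, 7, 11, 15, 19, 8]
k=5: 8<19, L[5] = 19+4 = 23 → [3, 7, 11, 15, 19, 23]

[3, 7, 11, 15, 19, 23]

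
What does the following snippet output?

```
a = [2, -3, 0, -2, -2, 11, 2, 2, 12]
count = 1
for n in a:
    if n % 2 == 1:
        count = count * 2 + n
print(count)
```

9

n=2: not odd
n=-3: odd, count = 1*2+(-3) = -1
n=0: not odd
n=-2: not odd
n=-2: not odd
n=11: odd, count = (-1)*2+11 = 9
n=2: not odd
n=2: not odd
n=12: not odd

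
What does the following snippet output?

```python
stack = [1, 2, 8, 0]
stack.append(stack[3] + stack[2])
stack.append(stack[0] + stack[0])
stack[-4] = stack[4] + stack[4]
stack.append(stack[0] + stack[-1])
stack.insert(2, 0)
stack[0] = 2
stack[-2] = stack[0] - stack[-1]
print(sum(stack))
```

30

append stack[3]+stack[2] = 0+8 = 8 → [1, 2, 8, 0, 8]
append stack[0]+stack[0] = 1+1 = 2 → [1, 2, 8, 0, 8, 2]
stack[-4] = stack[4]+stack[4] = 8+8 = 16 → [1, 2, 16, 0, 8, 2]
append stack[0]+stack[-1] = 1+2 = 3 → [1, 2, 16, 0, 8, 2, 3]
insert 0 at 2 → [1, 2, 0, 16, 0, 8, 2, 3]
stack[0] = 2 → [2, 2, 0, 16, 0, 8, 2, 3]
stack[-2] = stack[0]-stack[-1] = 2-3 = -1 → [2, 2, 0, 16, 0, 8, -1, 3]
sum = 30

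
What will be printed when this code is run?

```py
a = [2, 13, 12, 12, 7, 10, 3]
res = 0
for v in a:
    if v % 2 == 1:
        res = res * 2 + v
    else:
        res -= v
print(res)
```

v=2: not odd, res = 0-2 = -2
v=13: odd, res = (-2)*2+13 = 9
v=12: not odd, res = 9-12 = -3
v=12: not odd, res = (-3)-12 = -15
v=7: odd, res = (-15)*2+7 = -23
v=10: not odd, res = (-23)-10 = -33
v=3: odd, res = (-33)*2+3 = -63

-63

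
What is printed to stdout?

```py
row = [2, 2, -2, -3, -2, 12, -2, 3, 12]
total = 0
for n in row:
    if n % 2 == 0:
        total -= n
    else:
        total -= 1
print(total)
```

-24

n=2: even, total = 0-2 = -2
n=2: even, total = (-2)-2 = -4
n=-2: even, total = (-4)-(-2) = -2
n=-3: not even, total = (-2)-1 = -3
n=-2: even, total = (-3)-(-2) = -1
n=12: even, total = (-1)-12 = -13
n=-2: even, total = (-13)-(-2) = -11
n=3: not even, total = (-11)-1 = -12
n=12: even, total = (-12)-12 = -24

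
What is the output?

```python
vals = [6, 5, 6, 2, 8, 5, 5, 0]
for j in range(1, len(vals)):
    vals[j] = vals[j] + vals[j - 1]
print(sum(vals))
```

186

j=1: vals[1] = 5+6 = 11 → [6, 11, 6, 2, 8, 5, 5, 0]
j=2: vals[2] = 6+11 = 17 → [6, 11, 17, 2, 8, 5, 5, 0]
j=3: vals[3] = 2+17 = 19 → [6, 11, 17, 19, 8, 5, 5, 0]
j=4: vals[4] = 8+19 = 27 → [6, 11, 17, 19, 27, 5, 5, 0]
j=5: vals[5] = 5+27 = 32 → [6, 11, 17, 19, 27, 32, 5, 0]
j=6: vals[6] = 5+32 = 37 → [6, 11, 17, 19, 27, 32, 37, 0]
j=7: vals[7] = 0+37 = 37 → [6, 11, 17, 19, 27, 32, 37, 37]
sum = 186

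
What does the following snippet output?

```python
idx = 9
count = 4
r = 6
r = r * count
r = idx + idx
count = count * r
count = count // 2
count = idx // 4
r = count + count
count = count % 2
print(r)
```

r = 6*4 = 24
r = 9+9 = 18
count = 4*18 = 72
count = 72//2 = 36
count = 9//4 = 2
r = 2+2 = 4
count = 2%2 = 0

4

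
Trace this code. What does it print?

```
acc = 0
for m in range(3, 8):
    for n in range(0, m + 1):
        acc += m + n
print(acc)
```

240

m=3,n=0: acc = 0+3 = 3
m=3,n=1: acc = 3+4 = 7
m=3,n=2: acc = 7+5 = 12
m=3,n=3: acc = 12+6 = 18
m=4,n=0: acc = 18+4 = 22
m=4,n=1: acc = 22+5 = 27
m=4,n=2: acc = 27+6 = 33
m=4,n=3: acc = 33+7 = 40
m=4,n=4: acc = 40+8 = 48
m=5,n=0: acc = 48+5 = 53
m=5,n=1: acc = 53+6 = 59
m=5,n=2: acc = 59+7 = 66
m=5,n=3: acc = 66+8 = 74
m=5,n=4: acc = 74+9 = 83
m=5,n=5: acc = 83+10 = 93
m=6,n=0: acc = 93+6 = 99
m=6,n=1: acc = 99+7 = 106
m=6,n=2: acc = 106+8 = 114
m=6,n=3: acc = 114+9 = 123
m=6,n=4: acc = 123+10 = 133
m=6,n=5: acc = 133+11 = 144
m=6,n=6: acc = 144+12 = 156
m=7,n=0: acc = 156+7 = 163
m=7,n=1: acc = 163+8 = 171
m=7,n=2: acc = 171+9 = 180
m=7,n=3: acc = 180+10 = 190
m=7,n=4: acc = 190+11 = 201
m=7,n=5: acc = 201+12 = 213
m=7,n=6: acc = 213+13 = 226
m=7,n=7: acc = 226+14 = 240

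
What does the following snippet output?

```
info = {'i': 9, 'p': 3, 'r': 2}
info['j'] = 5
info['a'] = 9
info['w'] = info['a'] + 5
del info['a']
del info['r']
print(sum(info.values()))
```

31

info['j'] = 5 → {'i': 9, 'p': 3, 'r': 2, 'j': 5}
info['a'] = 9 → {'i': 9, 'p': 3, 'r': 2, 'j': 5, 'a': 9}
info['w'] = info['a']+5 = 14 → {'i': 9, 'p': 3, 'r': 2, 'j': 5, 'a': 9, 'w': 14}
del 'a' → {'i': 9, 'p': 3, 'r': 2, 'j': 5, 'w': 14}
del 'r' → {'i': 9, 'p': 3, 'j': 5, 'w': 14}
sum of values = 31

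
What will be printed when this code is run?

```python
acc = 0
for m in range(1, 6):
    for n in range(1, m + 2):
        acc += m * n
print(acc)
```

m=1,n=1: acc = 0+1 = 1
m=1,n=2: acc = 1+2 = 3
m=2,n=1: acc = 3+2 = 5
m=2,n=2: acc = 5+4 = 9
m=2,n=3: acc = 9+6 = 15
m=3,n=1: acc = 15+3 = 18
m=3,n=2: acc = 18+6 = 24
m=3,n=3: acc = 24+9 = 33
m=3,n=4: acc = 33+12 = 45
m=4,n=1: acc = 45+4 = 49
m=4,n=2: acc = 49+8 = 57
m=4,n=3: acc = 57+12 = 69
m=4,n=4: acc = 69+16 = 85
m=4,n=5: acc = 85+20 = 105
m=5,n=1: acc = 105+5 = 110
m=5,n=2: acc = 110+10 = 120
m=5,n=3: acc = 120+15 = 135
m=5,n=4: acc = 135+20 = 155
m=5,n=5: acc = 155+25 = 180
m=5,n=6: acc = 180+30 = 210

210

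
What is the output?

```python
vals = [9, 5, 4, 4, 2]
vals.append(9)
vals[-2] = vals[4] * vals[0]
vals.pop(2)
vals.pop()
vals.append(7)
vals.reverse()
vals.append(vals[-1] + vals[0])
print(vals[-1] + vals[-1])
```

append 9 → [9, 5, 4, 4, 2, 9]
vals[-2] = vals[4]*vals[0] = 2*9 = 18 → [9, 5, 4, 4, 18, 9]
pop(2) removes 4 → [9, 5, 4, 18, 9]
pop() removes 9 → [9, 5, 4, 18]
append 7 → [9, 5, 4, 18, 7]
reverse → [7, 18, 4, 5, 9]
append vals[-1]+vals[0] = 9+7 = 16 → [7, 18, 4, 5, 9, 16]
vals[-1]+vals[-1] = 16+16 = 32

32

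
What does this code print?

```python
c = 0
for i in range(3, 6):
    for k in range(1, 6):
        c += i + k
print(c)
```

i=3,k=1: c = 0+4 = 4
i=3,k=2: c = 4+5 = 9
i=3,k=3: c = 9+6 = 15
i=3,k=4: c = 15+7 = 22
i=3,k=5: c = 22+8 = 30
i=4,k=1: c = 30+5 = 35
i=4,k=2: c = 35+6 = 41
i=4,k=3: c = 41+7 = 48
i=4,k=4: c = 48+8 = 56
i=4,k=5: c = 56+9 = 65
i=5,k=1: c = 65+6 = 71
i=5,k=2: c = 71+7 = 78
i=5,k=3: c = 78+8 = 86
i=5,k=4: c = 86+9 = 95
i=5,k=5: c = 95+10 = 105

105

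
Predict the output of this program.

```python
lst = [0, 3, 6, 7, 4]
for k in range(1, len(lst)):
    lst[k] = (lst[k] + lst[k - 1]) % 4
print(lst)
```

[0, 3, 1, 0, 0]

k=1: lst[1] = (3+0)%4 = 3 → [0, 3, 6, 7, 4]
k=2: lst[2] = (6+3)%4 = 1 → [0, 3, 1, 7, 4]
k=3: lst[3] = (7+1)%4 = 0 → [0, 3, 1, 0, 4]
k=4: lst[4] = (4+0)%4 = 0 → [0, 3, 1, 0, 0]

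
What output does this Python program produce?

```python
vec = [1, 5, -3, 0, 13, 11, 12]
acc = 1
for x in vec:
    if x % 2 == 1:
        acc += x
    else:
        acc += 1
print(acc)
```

x=1: odd, acc = 1+1 = 2
x=5: odd, acc = 2+5 = 7
x=-3: odd, acc = 7+(-3) = 4
x=0: not odd, acc = 4+1 = 5
x=13: odd, acc = 5+13 = 18
x=11: odd, acc = 18+11 = 29
x=12: not odd, acc = 29+1 = 30

30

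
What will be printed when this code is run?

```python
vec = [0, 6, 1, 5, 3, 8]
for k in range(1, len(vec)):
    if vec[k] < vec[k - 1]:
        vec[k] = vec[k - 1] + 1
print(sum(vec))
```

k=1: 6>=0, unchanged → [0, 6, 1, 5, 3, 8]
k=2: 1<6, vec[2] = 6+1 = 7 → [0, 6, 7, 5, 3, 8]
k=3: 5<7, vec[3] = 7+1 = 8 → [0, 6, 7, 8, 3, 8]
k=4: 3<8, vec[4] = 8+1 = 9 → [0, 6, 7, 8, 9, 8]
k=5: 8<9, vec[5] = 9+1 = 10 → [0, 6, 7, 8, 9, 10]
sum = 40

40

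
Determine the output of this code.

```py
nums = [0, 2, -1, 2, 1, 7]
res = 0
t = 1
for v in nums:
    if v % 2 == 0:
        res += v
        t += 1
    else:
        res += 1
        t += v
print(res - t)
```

v=0: even, res = 0+0 = 0; t=2
v=2: even, res = 0+2 = 2; t=3
v=-1: not even, res = 2+1 = 3; t=2
v=2: even, res = 3+2 = 5; t=3
v=1: not even, res = 5+1 = 6; t=4
v=7: not even, res = 6+1 = 7; t=11
res-t = 7-11 = -4

-4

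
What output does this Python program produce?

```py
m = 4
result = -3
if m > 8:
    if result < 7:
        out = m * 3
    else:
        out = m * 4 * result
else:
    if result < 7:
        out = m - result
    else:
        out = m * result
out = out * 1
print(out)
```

7

m=4, result=-3
m > 8 is False; result < 7 is True
→ out = m - result = 7
out = 7*1 = 7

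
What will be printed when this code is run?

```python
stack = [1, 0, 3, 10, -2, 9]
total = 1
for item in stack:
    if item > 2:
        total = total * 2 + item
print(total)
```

49

item=1: not >2
item=0: not >2
item=3: >2, total = 1*2+3 = 5
item=10: >2, total = 5*2+10 = 20
item=-2: not >2
item=9: >2, total = 20*2+9 = 49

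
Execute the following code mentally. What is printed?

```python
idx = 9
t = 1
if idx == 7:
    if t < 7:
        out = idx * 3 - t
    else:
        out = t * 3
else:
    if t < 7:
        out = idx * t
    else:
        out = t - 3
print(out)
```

idx=9, t=1
idx == 7 is False; t < 7 is True
→ out = idx * t = 9

9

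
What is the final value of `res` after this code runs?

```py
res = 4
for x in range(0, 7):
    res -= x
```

-17

x=0: res = 4-0 = 4
x=1: res = 4-1 = 3
x=2: res = 3-2 = 1
x=3: res = 1-3 = -2
x=4: res = (-2)-4 = -6
x=5: res = (-6)-5 = -11
x=6: res = (-11)-6 = -17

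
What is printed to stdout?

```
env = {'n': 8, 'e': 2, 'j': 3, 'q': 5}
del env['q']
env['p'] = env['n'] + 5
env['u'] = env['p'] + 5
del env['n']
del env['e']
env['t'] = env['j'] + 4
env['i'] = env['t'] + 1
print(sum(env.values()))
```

del 'q' → {'n': 8, 'e': 2, 'j': 3}
env['p'] = env['n']+5 = 13 → {'n': 8, 'e': 2, 'j': 3, 'p': 13}
env['u'] = env['p']+5 = 18 → {'n': 8, 'e': 2, 'j': 3, 'p': 13, 'u': 18}
del 'n' → {'e': 2, 'j': 3, 'p': 13, 'u': 18}
del 'e' → {'j': 3, 'p': 13, 'u': 18}
env['t'] = env['j']+4 = 7 → {'j': 3, 'p': 13, 'u': 18, 't': 7}
env['i'] = env['t']+1 = 8 → {'j': 3, 'p': 13, 'u': 18, 't': 7, 'i': 8}
sum of values = 49

49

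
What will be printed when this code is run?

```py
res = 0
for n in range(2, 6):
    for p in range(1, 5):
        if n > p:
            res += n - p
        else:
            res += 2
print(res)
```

n=2,p=1: 2>1, res = 0+1 = 1
n=2,p=2: not 2>2, res = 1+2 = 3
n=2,p=3: not 2>3, res = 3+2 = 5
n=2,p=4: not 2>4, res = 5+2 = 7
n=3,p=1: 3>1, res = 7+2 = 9
n=3,p=2: 3>2, res = 9+1 = 10
n=3,p=3: not 3>3, res = 10+2 = 12
n=3,p=4: not 3>4, res = 12+2 = 14
n=4,p=1: 4>1, res = 14+3 = 17
n=4,p=2: 4>2, res = 17+2 = 19
n=4,p=3: 4>3, res = 19+1 = 20
n=4,p=4: not 4>4, res = 20+2 = 22
n=5,p=1: 5>1, res = 22+4 = 26
n=5,p=2: 5>2, res = 26+3 = 29
n=5,p=3: 5>3, res = 29+2 = 31
n=5,p=4: 5>4, res = 31+1 = 32

32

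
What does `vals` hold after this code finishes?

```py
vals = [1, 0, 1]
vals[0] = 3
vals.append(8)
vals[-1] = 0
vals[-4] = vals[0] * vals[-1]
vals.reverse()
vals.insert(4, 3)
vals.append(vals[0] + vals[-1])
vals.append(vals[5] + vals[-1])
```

[0, 1, 0, 0, 3, 3, 6]

vals[0] = 3 → [3, 0, 1]
append 8 → [3, 0, 1, 8]
vals[-1] = 0 → [3, 0, 1, 0]
vals[-4] = vals[0]*vals[-1] = 3*0 = 0 → [0, 0, 1, 0]
reverse → [0, 1, 0, 0]
insert 3 at 4 → [0, 1, 0, 0, 3]
append vals[0]+vals[-1] = 0+3 = 3 → [0, 1, 0, 0, 3, 3]
append vals[5]+vals[-1] = 3+3 = 6 → [0, 1, 0, 0, 3, 3, 6]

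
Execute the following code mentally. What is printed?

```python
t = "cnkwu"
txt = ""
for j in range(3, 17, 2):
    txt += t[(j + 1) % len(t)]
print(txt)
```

j=3: add t[4]='u' → 'u'
j=5: add t[1]='n' → 'un'
j=7: add t[3]='w' → 'unw'
j=9: add t[0]='c' → 'unwc'
j=11: add t[2]='k' → 'unwck'
j=13: add t[4]='u' → 'unwcku'
j=15: add t[1]='n' → 'unwckun'

unwckun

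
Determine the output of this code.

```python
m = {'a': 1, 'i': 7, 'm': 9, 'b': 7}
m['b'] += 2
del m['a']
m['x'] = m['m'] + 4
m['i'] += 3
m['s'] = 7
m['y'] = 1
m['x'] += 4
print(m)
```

{'i': 10, 'm': 9, 'b': 9, 'x': 17, 's': 7, 'y': 1}

m['b'] = 7+2 = 9 → {'a': 1, 'i': 7, 'm': 9, 'b': 9}
del 'a' → {'i': 7, 'm': 9, 'b': 9}
m['x'] = m['m']+4 = 13 → {'i': 7, 'm': 9, 'b': 9, 'x': 13}
m['i'] = 7+3 = 10 → {'i': 10, 'm': 9, 'b': 9, 'x': 13}
m['s'] = 7 → {'i': 10, 'm': 9, 'b': 9, 'x': 13, 's': 7}
m['y'] = 1 → {'i': 10, 'm': 9, 'b': 9, 'x': 13, 's': 7, 'y': 1}
m['x'] = 13+4 = 17 → {'i': 10, 'm': 9, 'b': 9, 'x': 17, 's': 7, 'y': 1}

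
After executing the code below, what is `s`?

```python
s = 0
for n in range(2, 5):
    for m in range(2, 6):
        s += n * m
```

n=2,m=2: s = 0+4 = 4
n=2,m=3: s = 4+6 = 10
n=2,m=4: s = 10+8 = 18
n=2,m=5: s = 18+10 = 28
n=3,m=2: s = 28+6 = 34
n=3,m=3: s = 34+9 = 43
n=3,m=4: s = 43+12 = 55
n=3,m=5: s = 55+15 = 70
n=4,m=2: s = 70+8 = 78
n=4,m=3: s = 78+12 = 90
n=4,m=4: s = 90+16 = 106
n=4,m=5: s = 106+20 = 126

126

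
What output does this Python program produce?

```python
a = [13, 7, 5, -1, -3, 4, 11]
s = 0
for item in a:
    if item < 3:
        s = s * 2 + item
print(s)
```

-5

item=13: not <3
item=7: not <3
item=5: not <3
item=-1: <3, s = 0*2+(-1) = -1
item=-3: <3, s = (-1)*2+(-3) = -5
item=4: not <3
item=11: not <3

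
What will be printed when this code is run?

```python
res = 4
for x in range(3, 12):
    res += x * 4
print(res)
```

256

x=3: res = 4+3*4 = 16
x=4: res = 16+4*4 = 32
x=5: res = 32+5*4 = 52
x=6: res = 52+6*4 = 76
x=7: res = 76+7*4 = 104
x=8: res = 104+8*4 = 136
x=9: res = 136+9*4 = 172
x=10: res = 172+10*4 = 212
x=11: res = 212+11*4 = 256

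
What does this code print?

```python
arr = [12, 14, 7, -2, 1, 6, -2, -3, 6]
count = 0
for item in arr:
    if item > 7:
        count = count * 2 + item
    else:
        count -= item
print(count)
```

25

item=12: >7, count = 0*2+12 = 12
item=14: >7, count = 12*2+14 = 38
item=7: not >7, count = 38-7 = 31
item=-2: not >7, count = 31-(-2) = 33
item=1: not >7, count = 33-1 = 32
item=6: not >7, count = 32-6 = 26
item=-2: not >7, count = 26-(-2) = 28
item=-3: not >7, count = 28-(-3) = 31
item=6: not >7, count = 31-6 = 25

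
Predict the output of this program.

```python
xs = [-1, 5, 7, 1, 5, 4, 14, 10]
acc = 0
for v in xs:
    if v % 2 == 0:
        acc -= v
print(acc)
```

-28

v=-1: not even
v=5: not even
v=7: not even
v=1: not even
v=5: not even
v=4: even, acc = 0-4 = -4
v=14: even, acc = (-4)-14 = -18
v=10: even, acc = (-18)-10 = -28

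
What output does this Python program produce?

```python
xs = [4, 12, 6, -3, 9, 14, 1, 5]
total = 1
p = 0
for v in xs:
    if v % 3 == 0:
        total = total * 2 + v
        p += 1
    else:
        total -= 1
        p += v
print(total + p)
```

v=4: not %3==0, total = 1-1 = 0; p=4
v=12: %3==0, total = 0*2+12 = 12; p=5
v=6: %3==0, total = 12*2+6 = 30; p=6
v=-3: %3==0, total = 30*2+(-3) = 57; p=7
v=9: %3==0, total = 57*2+9 = 123; p=8
v=14: not %3==0, total = 123-1 = 122; p=22
v=1: not %3==0, total = 122-1 = 121; p=23
v=5: not %3==0, total = 121-1 = 120; p=28
total+p = 120+28 = 148

148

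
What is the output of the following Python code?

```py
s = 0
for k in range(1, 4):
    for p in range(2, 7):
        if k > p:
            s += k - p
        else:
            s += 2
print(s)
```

29

k=1,p=2: not 1>2, s = 0+2 = 2
k=1,p=3: not 1>3, s = 2+2 = 4
k=1,p=4: not 1>4, s = 4+2 = 6
k=1,p=5: not 1>5, s = 6+2 = 8
k=1,p=6: not 1>6, s = 8+2 = 10
k=2,p=2: not 2>2, s = 10+2 = 12
k=2,p=3: not 2>3, s = 12+2 = 14
k=2,p=4: not 2>4, s = 14+2 = 16
k=2,p=5: not 2>5, s = 16+2 = 18
k=2,p=6: not 2>6, s = 18+2 = 20
k=3,p=2: 3>2, s = 20+1 = 21
k=3,p=3: not 3>3, s = 21+2 = 23
k=3,p=4: not 3>4, s = 23+2 = 25
k=3,p=5: not 3>5, s = 25+2 = 27
k=3,p=6: not 3>6, s = 27+2 = 29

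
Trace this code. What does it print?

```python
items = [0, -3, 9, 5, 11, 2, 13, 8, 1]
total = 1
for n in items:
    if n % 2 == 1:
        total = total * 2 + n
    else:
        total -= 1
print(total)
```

n=0: not odd, total = 1-1 = 0
n=-3: odd, total = 0*2+(-3) = -3
n=9: odd, total = (-3)*2+9 = 3
n=5: odd, total = 3*2+5 = 11
n=11: odd, total = 11*2+11 = 33
n=2: not odd, total = 33-1 = 32
n=13: odd, total = 32*2+13 = 77
n=8: not odd, total = 77-1 = 76
n=1: odd, total = 76*2+1 = 153

153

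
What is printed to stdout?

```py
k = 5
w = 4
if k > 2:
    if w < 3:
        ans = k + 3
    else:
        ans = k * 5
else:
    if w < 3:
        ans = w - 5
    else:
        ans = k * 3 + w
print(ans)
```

k=5, w=4
k > 2 is True; w < 3 is False
→ ans = k * 5 = 25

25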